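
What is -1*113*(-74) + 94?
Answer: 8456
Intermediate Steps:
-1*113*(-74) + 94 = -113*(-74) + 94 = 8362 + 94 = 8456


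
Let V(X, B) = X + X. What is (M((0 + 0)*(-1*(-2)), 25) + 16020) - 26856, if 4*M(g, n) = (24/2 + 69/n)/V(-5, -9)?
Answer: -10836369/1000 ≈ -10836.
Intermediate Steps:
V(X, B) = 2*X
M(g, n) = -3/10 - 69/(40*n) (M(g, n) = ((24/2 + 69/n)/((2*(-5))))/4 = ((24*(½) + 69/n)/(-10))/4 = ((12 + 69/n)*(-⅒))/4 = (-6/5 - 69/(10*n))/4 = -3/10 - 69/(40*n))
(M((0 + 0)*(-1*(-2)), 25) + 16020) - 26856 = ((3/40)*(-23 - 4*25)/25 + 16020) - 26856 = ((3/40)*(1/25)*(-23 - 100) + 16020) - 26856 = ((3/40)*(1/25)*(-123) + 16020) - 26856 = (-369/1000 + 16020) - 26856 = 16019631/1000 - 26856 = -10836369/1000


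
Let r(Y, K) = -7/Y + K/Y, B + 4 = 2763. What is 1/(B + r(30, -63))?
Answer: 3/8270 ≈ 0.00036276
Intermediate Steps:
B = 2759 (B = -4 + 2763 = 2759)
1/(B + r(30, -63)) = 1/(2759 + (-7 - 63)/30) = 1/(2759 + (1/30)*(-70)) = 1/(2759 - 7/3) = 1/(8270/3) = 3/8270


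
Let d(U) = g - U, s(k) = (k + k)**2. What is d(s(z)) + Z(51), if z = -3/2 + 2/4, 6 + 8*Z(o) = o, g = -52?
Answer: -403/8 ≈ -50.375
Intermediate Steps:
Z(o) = -3/4 + o/8
z = -1 (z = -3*1/2 + 2*(1/4) = -3/2 + 1/2 = -1)
s(k) = 4*k**2 (s(k) = (2*k)**2 = 4*k**2)
d(U) = -52 - U
d(s(z)) + Z(51) = (-52 - 4*(-1)**2) + (-3/4 + (1/8)*51) = (-52 - 4) + (-3/4 + 51/8) = (-52 - 1*4) + 45/8 = (-52 - 4) + 45/8 = -56 + 45/8 = -403/8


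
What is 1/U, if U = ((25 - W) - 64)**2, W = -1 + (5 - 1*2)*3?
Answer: 1/2209 ≈ 0.00045269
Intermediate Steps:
W = 8 (W = -1 + (5 - 2)*3 = -1 + 3*3 = -1 + 9 = 8)
U = 2209 (U = ((25 - 1*8) - 64)**2 = ((25 - 8) - 64)**2 = (17 - 64)**2 = (-47)**2 = 2209)
1/U = 1/2209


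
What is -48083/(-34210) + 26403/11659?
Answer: 1463846327/398854390 ≈ 3.6701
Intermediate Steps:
-48083/(-34210) + 26403/11659 = -48083*(-1/34210) + 26403*(1/11659) = 48083/34210 + 26403/11659 = 1463846327/398854390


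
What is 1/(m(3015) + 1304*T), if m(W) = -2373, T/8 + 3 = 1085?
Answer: 1/11285051 ≈ 8.8613e-8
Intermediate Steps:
T = 8656 (T = -24 + 8*1085 = -24 + 8680 = 8656)
1/(m(3015) + 1304*T) = 1/(-2373 + 1304*8656) = 1/(-2373 + 11287424) = 1/11285051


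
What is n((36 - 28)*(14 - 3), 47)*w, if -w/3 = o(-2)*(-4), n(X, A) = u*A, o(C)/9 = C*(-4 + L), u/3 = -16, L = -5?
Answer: -4385664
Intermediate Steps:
u = -48 (u = 3*(-16) = -48)
o(C) = -81*C (o(C) = 9*(C*(-4 - 5)) = 9*(C*(-9)) = 9*(-9*C) = -81*C)
n(X, A) = -48*A
w = 1944 (w = -3*(-81*(-2))*(-4) = -486*(-4) = -3*(-648) = 1944)
n((36 - 28)*(14 - 3), 47)*w = -48*47*1944 = -2256*1944 = -4385664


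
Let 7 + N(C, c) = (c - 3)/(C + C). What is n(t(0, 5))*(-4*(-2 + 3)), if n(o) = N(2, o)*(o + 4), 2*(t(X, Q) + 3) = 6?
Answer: 124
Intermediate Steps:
N(C, c) = -7 + (-3 + c)/(2*C) (N(C, c) = -7 + (c - 3)/(C + C) = -7 + (-3 + c)/((2*C)) = -7 + (-3 + c)*(1/(2*C)) = -7 + (-3 + c)/(2*C))
t(X, Q) = 0 (t(X, Q) = -3 + (½)*6 = -3 + 3 = 0)
n(o) = (4 + o)*(-31/4 + o/4) (n(o) = ((½)*(-3 + o - 14*2)/2)*(o + 4) = ((½)*(½)*(-3 + o - 28))*(4 + o) = ((½)*(½)*(-31 + o))*(4 + o) = (-31/4 + o/4)*(4 + o) = (4 + o)*(-31/4 + o/4))
n(t(0, 5))*(-4*(-2 + 3)) = ((-31 + 0)*(4 + 0)/4)*(-4*(-2 + 3)) = ((¼)*(-31)*4)*(-4*1) = -31*(-4) = 124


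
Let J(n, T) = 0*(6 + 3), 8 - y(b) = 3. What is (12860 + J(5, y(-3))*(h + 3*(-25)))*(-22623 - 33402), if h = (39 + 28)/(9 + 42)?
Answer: -720481500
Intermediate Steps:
y(b) = 5 (y(b) = 8 - 1*3 = 8 - 3 = 5)
h = 67/51 ≈ 1.3137
J(n, T) = 0 (J(n, T) = 0*9 = 0)
(12860 + J(5, y(-3))*(h + 3*(-25)))*(-22623 - 33402) = (12860 + 0*(67/51 + 3*(-25)))*(-22623 - 33402) = (12860 + 0*(67/51 - 75))*(-56025) = (12860 + 0*(-3758/51))*(-56025) = (12860 + 0)*(-56025) = 12860*(-56025) = -720481500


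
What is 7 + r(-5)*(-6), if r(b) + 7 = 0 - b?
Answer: 19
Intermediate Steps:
r(b) = -7 - b (r(b) = -7 + (0 - b) = -7 - b)
7 + r(-5)*(-6) = 7 + (-7 - 1*(-5))*(-6) = 7 + (-7 + 5)*(-6) = 7 - 2*(-6) = 7 + 12 = 19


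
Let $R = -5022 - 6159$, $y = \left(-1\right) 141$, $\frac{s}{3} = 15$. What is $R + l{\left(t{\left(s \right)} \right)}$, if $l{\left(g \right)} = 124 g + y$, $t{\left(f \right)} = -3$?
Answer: $-11694$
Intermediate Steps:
$s = 45$ ($s = 3 \cdot 15 = 45$)
$y = -141$
$R = -11181$
$l{\left(g \right)} = -141 + 124 g$ ($l{\left(g \right)} = 124 g - 141 = -141 + 124 g$)
$R + l{\left(t{\left(s \right)} \right)} = -11181 + \left(-141 + 124 \left(-3\right)\right) = -11181 - 513 = -11694$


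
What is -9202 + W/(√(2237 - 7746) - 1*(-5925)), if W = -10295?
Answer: (-9202*√5509 + 54532145*I)/(√5509 - 5925*I) ≈ -9203.7 + 0.021763*I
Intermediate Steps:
-9202 + W/(√(2237 - 7746) - 1*(-5925)) = -9202 - 10295/(√(2237 - 7746) - 1*(-5925)) = -9202 - 10295/(√(-5509) + 5925) = -9202 - 10295/(I*√5509 + 5925) = -9202 - 10295/(5925 + I*√5509)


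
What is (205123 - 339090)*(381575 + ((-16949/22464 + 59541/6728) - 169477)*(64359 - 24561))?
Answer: 316092257206318036491/349856 ≈ 9.0349e+14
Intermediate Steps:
(205123 - 339090)*(381575 + ((-16949/22464 + 59541/6728) - 169477)*(64359 - 24561)) = -133967*(381575 + ((-16949*1/22464 + 59541*(1/6728)) - 169477)*39798) = -133967*(381575 + ((-16949/22464 + 59541/6728) - 169477)*39798) = -133967*(381575 + (152937019/18892224 - 169477)*39798) = -133967*(381575 - 3201644509829/18892224*39798) = -133967*(381575 - 2359612003743973/349856) = -133967*(-2359478507440773/349856) = 316092257206318036491/349856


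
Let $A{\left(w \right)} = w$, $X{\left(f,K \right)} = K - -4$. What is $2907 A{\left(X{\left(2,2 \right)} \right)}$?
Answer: $17442$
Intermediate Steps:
$X{\left(f,K \right)} = 4 + K$ ($X{\left(f,K \right)} = K + 4 = 4 + K$)
$2907 A{\left(X{\left(2,2 \right)} \right)} = 2907 \left(4 + 2\right) = 2907 \cdot 6 = 17442$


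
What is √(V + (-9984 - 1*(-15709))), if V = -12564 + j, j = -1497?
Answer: 4*I*√521 ≈ 91.302*I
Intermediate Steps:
V = -14061 (V = -12564 - 1497 = -14061)
√(V + (-9984 - 1*(-15709))) = √(-14061 + (-9984 - 1*(-15709))) = √(-14061 + (-9984 + 15709)) = √(-14061 + 5725) = √(-8336) = 4*I*√521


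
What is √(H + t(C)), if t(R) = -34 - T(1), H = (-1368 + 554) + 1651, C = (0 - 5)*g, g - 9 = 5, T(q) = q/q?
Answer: √802 ≈ 28.320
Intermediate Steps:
T(q) = 1
g = 14 (g = 9 + 5 = 14)
C = -70 (C = (0 - 5)*14 = -5*14 = -70)
H = 837 (H = -814 + 1651 = 837)
t(R) = -35 (t(R) = -34 - 1*1 = -34 - 1 = -35)
√(H + t(C)) = √(837 - 35) = √802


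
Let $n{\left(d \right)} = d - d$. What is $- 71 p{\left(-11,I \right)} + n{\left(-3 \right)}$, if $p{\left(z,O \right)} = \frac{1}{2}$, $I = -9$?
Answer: $- \frac{71}{2} \approx -35.5$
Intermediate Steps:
$n{\left(d \right)} = 0$
$p{\left(z,O \right)} = \frac{1}{2}$
$- 71 p{\left(-11,I \right)} + n{\left(-3 \right)} = \left(-71\right) \frac{1}{2} + 0 = - \frac{71}{2} + 0 = - \frac{71}{2}$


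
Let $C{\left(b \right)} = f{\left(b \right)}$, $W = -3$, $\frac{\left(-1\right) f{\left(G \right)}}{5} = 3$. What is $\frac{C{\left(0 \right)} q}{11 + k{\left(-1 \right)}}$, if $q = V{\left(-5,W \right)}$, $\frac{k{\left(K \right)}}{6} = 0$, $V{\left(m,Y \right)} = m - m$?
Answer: $0$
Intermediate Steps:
$f{\left(G \right)} = -15$ ($f{\left(G \right)} = \left(-5\right) 3 = -15$)
$V{\left(m,Y \right)} = 0$
$k{\left(K \right)} = 0$ ($k{\left(K \right)} = 6 \cdot 0 = 0$)
$C{\left(b \right)} = -15$
$q = 0$
$\frac{C{\left(0 \right)} q}{11 + k{\left(-1 \right)}} = \frac{\left(-15\right) 0}{11 + 0} = \frac{0}{11} = 0 \cdot \frac{1}{11} = 0$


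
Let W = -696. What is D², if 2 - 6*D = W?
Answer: 121801/9 ≈ 13533.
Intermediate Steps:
D = 349/3 (D = ⅓ - ⅙*(-696) = ⅓ + 116 = 349/3 ≈ 116.33)
D² = (349/3)² = 121801/9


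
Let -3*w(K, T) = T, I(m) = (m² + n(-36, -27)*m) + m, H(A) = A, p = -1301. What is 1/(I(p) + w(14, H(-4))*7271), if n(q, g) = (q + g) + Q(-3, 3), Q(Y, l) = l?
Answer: 3/5337164 ≈ 5.6210e-7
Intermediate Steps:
n(q, g) = 3 + g + q (n(q, g) = (q + g) + 3 = (g + q) + 3 = 3 + g + q)
I(m) = m² - 59*m (I(m) = (m² + (3 - 27 - 36)*m) + m = (m² - 60*m) + m = m² - 59*m)
w(K, T) = -T/3
1/(I(p) + w(14, H(-4))*7271) = 1/(-1301*(-59 - 1301) - ⅓*(-4)*7271) = 1/(-1301*(-1360) + (4/3)*7271) = 1/(1769360 + 29084/3) = 1/(5337164/3) = 3/5337164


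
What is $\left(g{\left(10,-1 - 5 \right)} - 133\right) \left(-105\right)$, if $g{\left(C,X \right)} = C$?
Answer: $12915$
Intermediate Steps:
$\left(g{\left(10,-1 - 5 \right)} - 133\right) \left(-105\right) = \left(10 - 133\right) \left(-105\right) = \left(-123\right) \left(-105\right) = 12915$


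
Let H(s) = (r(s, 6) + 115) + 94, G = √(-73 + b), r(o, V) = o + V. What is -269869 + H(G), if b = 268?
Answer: -269654 + √195 ≈ -2.6964e+5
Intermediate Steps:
r(o, V) = V + o
G = √195 (G = √(-73 + 268) = √195 ≈ 13.964)
H(s) = 215 + s (H(s) = ((6 + s) + 115) + 94 = (121 + s) + 94 = 215 + s)
-269869 + H(G) = -269869 + (215 + √195) = -269654 + √195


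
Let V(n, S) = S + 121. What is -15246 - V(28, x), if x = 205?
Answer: -15572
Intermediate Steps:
V(n, S) = 121 + S
-15246 - V(28, x) = -15246 - (121 + 205) = -15246 - 1*326 = -15246 - 326 = -15572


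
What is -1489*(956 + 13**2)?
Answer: -1675125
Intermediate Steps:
-1489*(956 + 13**2) = -1489*(956 + 169) = -1489*1125 = -1675125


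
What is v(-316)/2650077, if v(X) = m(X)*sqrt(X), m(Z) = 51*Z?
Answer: -10744*I*sqrt(79)/883359 ≈ -0.1081*I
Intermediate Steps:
v(X) = 51*X**(3/2) (v(X) = (51*X)*sqrt(X) = 51*X**(3/2))
v(-316)/2650077 = (51*(-316)**(3/2))/2650077 = (51*(-632*I*sqrt(79)))*(1/2650077) = -32232*I*sqrt(79)*(1/2650077) = -10744*I*sqrt(79)/883359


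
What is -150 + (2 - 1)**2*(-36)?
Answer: -186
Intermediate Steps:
-150 + (2 - 1)**2*(-36) = -150 + 1**2*(-36) = -150 + 1*(-36) = -150 - 36 = -186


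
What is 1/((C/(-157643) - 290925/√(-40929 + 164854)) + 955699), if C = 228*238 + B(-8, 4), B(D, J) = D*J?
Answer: 4709223120508457279/4500594841630778647724644 + 289194757880013*√4957/22502974208153893238623220 ≈ 1.0473e-6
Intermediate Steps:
C = 54232 (C = 228*238 - 8*4 = 54264 - 32 = 54232)
1/((C/(-157643) - 290925/√(-40929 + 164854)) + 955699) = 1/((54232/(-157643) - 290925/√(-40929 + 164854)) + 955699) = 1/((54232*(-1/157643) - 290925*√4957/24785) + 955699) = 1/((-54232/157643 - 290925*√4957/24785) + 955699) = 1/((-54232/157643 - 58185*√4957/4957) + 955699) = 1/(150659203225/157643 - 58185*√4957/4957)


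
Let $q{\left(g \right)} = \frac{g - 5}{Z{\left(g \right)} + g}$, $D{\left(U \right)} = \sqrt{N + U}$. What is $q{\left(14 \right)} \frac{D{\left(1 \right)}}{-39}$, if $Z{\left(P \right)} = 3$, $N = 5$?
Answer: $- \frac{3 \sqrt{6}}{221} \approx -0.033251$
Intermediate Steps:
$D{\left(U \right)} = \sqrt{5 + U}$
$q{\left(g \right)} = \frac{-5 + g}{3 + g}$ ($q{\left(g \right)} = \frac{g - 5}{3 + g} = \frac{-5 + g}{3 + g}$)
$q{\left(14 \right)} \frac{D{\left(1 \right)}}{-39} = \frac{-5 + 14}{3 + 14} \frac{\sqrt{5 + 1}}{-39} = \frac{1}{17} \cdot 9 \sqrt{6} \left(- \frac{1}{39}\right) = \frac{1}{17} \cdot 9 \left(- \frac{\sqrt{6}}{39}\right) = \frac{9 \left(- \frac{\sqrt{6}}{39}\right)}{17} = - \frac{3 \sqrt{6}}{221}$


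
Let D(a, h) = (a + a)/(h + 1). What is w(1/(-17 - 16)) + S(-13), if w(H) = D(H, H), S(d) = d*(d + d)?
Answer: 5407/16 ≈ 337.94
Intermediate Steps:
D(a, h) = 2*a/(1 + h) (D(a, h) = (2*a)/(1 + h) = 2*a/(1 + h))
S(d) = 2*d² (S(d) = d*(2*d) = 2*d²)
w(H) = 2*H/(1 + H)
w(1/(-17 - 16)) + S(-13) = 2/((-17 - 16)*(1 + 1/(-17 - 16))) + 2*(-13)² = 2/(-33*(1 + 1/(-33))) + 2*169 = 2*(-1/33)/(1 - 1/33) + 338 = 2*(-1/33)/(32/33) + 338 = 2*(-1/33)*(33/32) + 338 = -1/16 + 338 = 5407/16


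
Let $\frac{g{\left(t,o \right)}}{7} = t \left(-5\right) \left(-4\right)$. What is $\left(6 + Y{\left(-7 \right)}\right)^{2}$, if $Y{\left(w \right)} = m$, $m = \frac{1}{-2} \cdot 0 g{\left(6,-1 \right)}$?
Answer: $36$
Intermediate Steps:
$g{\left(t,o \right)} = 140 t$ ($g{\left(t,o \right)} = 7 t \left(-5\right) \left(-4\right) = 7 - 5 t \left(-4\right) = 7 \cdot 20 t = 140 t$)
$m = 0$ ($m = \frac{1}{-2} \cdot 0 \cdot 140 \cdot 6 = \left(- \frac{1}{2}\right) 0 \cdot 840 = 0 \cdot 840 = 0$)
$Y{\left(w \right)} = 0$
$\left(6 + Y{\left(-7 \right)}\right)^{2} = \left(6 + 0\right)^{2} = 6^{2} = 36$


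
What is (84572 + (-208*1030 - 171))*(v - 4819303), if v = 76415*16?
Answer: 466987127257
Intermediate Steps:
v = 1222640
(84572 + (-208*1030 - 171))*(v - 4819303) = (84572 + (-208*1030 - 171))*(1222640 - 4819303) = (84572 + (-214240 - 171))*(-3596663) = (84572 - 214411)*(-3596663) = -129839*(-3596663) = 466987127257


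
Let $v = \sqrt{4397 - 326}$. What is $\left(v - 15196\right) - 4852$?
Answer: $-20048 + \sqrt{4071} \approx -19984.0$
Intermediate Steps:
$v = \sqrt{4071} \approx 63.804$
$\left(v - 15196\right) - 4852 = \left(\sqrt{4071} - 15196\right) - 4852 = \left(-15196 + \sqrt{4071}\right) - 4852 = -20048 + \sqrt{4071}$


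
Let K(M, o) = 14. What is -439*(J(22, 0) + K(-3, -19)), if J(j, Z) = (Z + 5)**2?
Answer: -17121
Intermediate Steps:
J(j, Z) = (5 + Z)**2
-439*(J(22, 0) + K(-3, -19)) = -439*((5 + 0)**2 + 14) = -439*(5**2 + 14) = -439*(25 + 14) = -439*39 = -17121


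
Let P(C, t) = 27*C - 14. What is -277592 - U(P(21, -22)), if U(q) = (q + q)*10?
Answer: -288652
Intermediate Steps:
P(C, t) = -14 + 27*C
U(q) = 20*q (U(q) = (2*q)*10 = 20*q)
-277592 - U(P(21, -22)) = -277592 - 20*(-14 + 27*21) = -277592 - 20*(-14 + 567) = -277592 - 20*553 = -277592 - 1*11060 = -277592 - 11060 = -288652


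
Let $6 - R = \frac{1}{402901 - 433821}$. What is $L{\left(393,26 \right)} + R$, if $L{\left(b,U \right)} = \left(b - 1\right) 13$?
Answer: $\frac{157753841}{30920} \approx 5102.0$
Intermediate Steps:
$L{\left(b,U \right)} = -13 + 13 b$ ($L{\left(b,U \right)} = \left(-1 + b\right) 13 = -13 + 13 b$)
$R = \frac{185521}{30920}$ ($R = 6 - \frac{1}{402901 - 433821} = 6 - \frac{1}{-30920} = 6 - - \frac{1}{30920} = 6 + \frac{1}{30920} = \frac{185521}{30920} \approx 6.0$)
$L{\left(393,26 \right)} + R = \left(-13 + 13 \cdot 393\right) + \frac{185521}{30920} = \left(-13 + 5109\right) + \frac{185521}{30920} = 5096 + \frac{185521}{30920} = \frac{157753841}{30920}$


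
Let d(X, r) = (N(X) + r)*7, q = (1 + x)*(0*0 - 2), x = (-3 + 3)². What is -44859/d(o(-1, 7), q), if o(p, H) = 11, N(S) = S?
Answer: -14953/21 ≈ -712.05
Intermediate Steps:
x = 0 (x = 0² = 0)
q = -2 (q = (1 + 0)*(0*0 - 2) = 1*(0 - 2) = 1*(-2) = -2)
d(X, r) = 7*X + 7*r (d(X, r) = (X + r)*7 = 7*X + 7*r)
-44859/d(o(-1, 7), q) = -44859/(7*11 + 7*(-2)) = -44859/(77 - 14) = -44859/63 = -44859*1/63 = -14953/21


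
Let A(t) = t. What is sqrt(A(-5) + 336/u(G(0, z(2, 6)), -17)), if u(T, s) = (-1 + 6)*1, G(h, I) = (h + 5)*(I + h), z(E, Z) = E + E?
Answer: sqrt(1555)/5 ≈ 7.8867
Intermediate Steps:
z(E, Z) = 2*E
G(h, I) = (5 + h)*(I + h)
u(T, s) = 5 (u(T, s) = 5*1 = 5)
sqrt(A(-5) + 336/u(G(0, z(2, 6)), -17)) = sqrt(-5 + 336/5) = sqrt(311/5) = sqrt(1555)/5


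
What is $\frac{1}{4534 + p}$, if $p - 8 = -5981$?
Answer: $- \frac{1}{1439} \approx -0.00069493$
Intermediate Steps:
$p = -5973$ ($p = 8 - 5981 = -5973$)
$\frac{1}{4534 + p} = \frac{1}{4534 - 5973} = \frac{1}{-1439} = - \frac{1}{1439}$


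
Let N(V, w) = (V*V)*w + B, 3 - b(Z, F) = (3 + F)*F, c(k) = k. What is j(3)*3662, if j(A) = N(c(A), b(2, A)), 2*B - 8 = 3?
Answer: -474229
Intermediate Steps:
B = 11/2 (B = 4 + (½)*3 = 4 + 3/2 = 11/2 ≈ 5.5000)
b(Z, F) = 3 - F*(3 + F) (b(Z, F) = 3 - (3 + F)*F = 3 - F*(3 + F))
N(V, w) = 11/2 + w*V² (N(V, w) = (V*V)*w + 11/2 = V²*w + 11/2 = w*V² + 11/2 = 11/2 + w*V²)
j(A) = 11/2 + A²*(3 - A² - 3*A) (j(A) = 11/2 + (3 - A² - 3*A)*A² = 11/2 + A²*(3 - A² - 3*A))
j(3)*3662 = (11/2 + 3²*(3 - 1*3² - 3*3))*3662 = (11/2 + 9*(3 - 1*9 - 9))*3662 = (11/2 + 9*(3 - 9 - 9))*3662 = (11/2 + 9*(-15))*3662 = (11/2 - 135)*3662 = -259/2*3662 = -474229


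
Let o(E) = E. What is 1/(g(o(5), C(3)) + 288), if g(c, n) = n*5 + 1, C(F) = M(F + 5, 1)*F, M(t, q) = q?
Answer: 1/304 ≈ 0.0032895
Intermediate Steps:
C(F) = F (C(F) = 1*F = F)
g(c, n) = 1 + 5*n (g(c, n) = 5*n + 1 = 1 + 5*n)
1/(g(o(5), C(3)) + 288) = 1/((1 + 5*3) + 288) = 1/((1 + 15) + 288) = 1/(16 + 288) = 1/304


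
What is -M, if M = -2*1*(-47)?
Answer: -94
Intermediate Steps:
M = 94 (M = -2*(-47) = 94)
-M = -1*94 = -94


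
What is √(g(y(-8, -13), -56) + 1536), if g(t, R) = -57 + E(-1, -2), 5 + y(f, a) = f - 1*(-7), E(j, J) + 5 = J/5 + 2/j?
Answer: √36790/5 ≈ 38.361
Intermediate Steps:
E(j, J) = -5 + 2/j + J/5 (E(j, J) = -5 + (J/5 + 2/j) = -5 + (2/j + J/5) = -5 + 2/j + J/5)
y(f, a) = 2 + f (y(f, a) = -5 + (f - 1*(-7)) = -5 + (f + 7) = -5 + (7 + f) = 2 + f)
g(t, R) = -322/5 (g(t, R) = -57 + (-5 + 2/(-1) + (⅕)*(-2)) = -57 + (-5 + 2*(-1) - ⅖) = -57 + (-5 - 2 - ⅖) = -57 - 37/5 = -322/5)
√(g(y(-8, -13), -56) + 1536) = √(-322/5 + 1536) = √(7358/5) = √36790/5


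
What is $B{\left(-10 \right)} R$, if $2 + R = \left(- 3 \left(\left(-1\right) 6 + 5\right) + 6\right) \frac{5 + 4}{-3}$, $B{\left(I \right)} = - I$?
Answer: $-290$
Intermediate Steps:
$R = -29$ ($R = -2 + \left(- 3 \left(\left(-1\right) 6 + 5\right) + 6\right) \frac{5 + 4}{-3} = -2 + \left(- 3 \left(-6 + 5\right) + 6\right) 9 \left(- \frac{1}{3}\right) = -2 + \left(\left(-3\right) \left(-1\right) + 6\right) \left(-3\right) = -2 + \left(3 + 6\right) \left(-3\right) = -2 + 9 \left(-3\right) = -2 - 27 = -29$)
$B{\left(-10 \right)} R = \left(-1\right) \left(-10\right) \left(-29\right) = 10 \left(-29\right) = -290$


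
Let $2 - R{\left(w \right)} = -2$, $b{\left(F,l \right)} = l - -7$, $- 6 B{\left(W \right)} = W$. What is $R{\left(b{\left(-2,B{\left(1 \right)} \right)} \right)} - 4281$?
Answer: $-4277$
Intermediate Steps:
$B{\left(W \right)} = - \frac{W}{6}$
$b{\left(F,l \right)} = 7 + l$ ($b{\left(F,l \right)} = l + 7 = 7 + l$)
$R{\left(w \right)} = 4$ ($R{\left(w \right)} = 2 - -2 = 2 + 2 = 4$)
$R{\left(b{\left(-2,B{\left(1 \right)} \right)} \right)} - 4281 = 4 - 4281 = -4277$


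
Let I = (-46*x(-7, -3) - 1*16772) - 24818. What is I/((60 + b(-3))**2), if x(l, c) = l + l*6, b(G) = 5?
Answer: -39336/4225 ≈ -9.3103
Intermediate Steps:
x(l, c) = 7*l (x(l, c) = l + 6*l = 7*l)
I = -39336 (I = (-322*(-7) - 1*16772) - 24818 = (-46*(-49) - 16772) - 24818 = (2254 - 16772) - 24818 = -14518 - 24818 = -39336)
I/((60 + b(-3))**2) = -39336/(60 + 5)**2 = -39336/(65**2) = -39336/4225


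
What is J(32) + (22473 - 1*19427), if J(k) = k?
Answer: 3078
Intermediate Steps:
J(32) + (22473 - 1*19427) = 32 + (22473 - 1*19427) = 32 + (22473 - 19427) = 32 + 3046 = 3078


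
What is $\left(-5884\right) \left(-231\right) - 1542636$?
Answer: $-183432$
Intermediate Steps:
$\left(-5884\right) \left(-231\right) - 1542636 = 1359204 - 1542636 = -183432$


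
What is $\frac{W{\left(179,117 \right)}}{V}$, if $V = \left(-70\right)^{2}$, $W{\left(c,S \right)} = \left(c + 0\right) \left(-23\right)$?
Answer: $- \frac{4117}{4900} \approx -0.8402$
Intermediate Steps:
$W{\left(c,S \right)} = - 23 c$ ($W{\left(c,S \right)} = c \left(-23\right) = - 23 c$)
$V = 4900$
$\frac{W{\left(179,117 \right)}}{V} = \frac{\left(-23\right) 179}{4900} = \left(-4117\right) \frac{1}{4900} = - \frac{4117}{4900}$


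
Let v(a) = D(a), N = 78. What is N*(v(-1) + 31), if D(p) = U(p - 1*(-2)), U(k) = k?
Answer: 2496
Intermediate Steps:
D(p) = 2 + p (D(p) = p - 1*(-2) = p + 2 = 2 + p)
v(a) = 2 + a
N*(v(-1) + 31) = 78*((2 - 1) + 31) = 78*(1 + 31) = 78*32 = 2496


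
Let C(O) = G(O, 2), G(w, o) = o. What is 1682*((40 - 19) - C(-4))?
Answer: 31958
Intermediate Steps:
C(O) = 2
1682*((40 - 19) - C(-4)) = 1682*((40 - 19) - 1*2) = 1682*(21 - 2) = 1682*19 = 31958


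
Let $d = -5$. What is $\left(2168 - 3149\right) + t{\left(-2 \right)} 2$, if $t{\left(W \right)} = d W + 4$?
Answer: $-953$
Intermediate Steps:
$t{\left(W \right)} = 4 - 5 W$ ($t{\left(W \right)} = - 5 W + 4 = 4 - 5 W$)
$\left(2168 - 3149\right) + t{\left(-2 \right)} 2 = \left(2168 - 3149\right) + \left(4 - -10\right) 2 = -981 + \left(4 + 10\right) 2 = -981 + 14 \cdot 2 = -981 + 28 = -953$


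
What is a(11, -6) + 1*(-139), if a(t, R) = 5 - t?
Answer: -145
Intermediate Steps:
a(11, -6) + 1*(-139) = (5 - 1*11) + 1*(-139) = (5 - 11) - 139 = -6 - 139 = -145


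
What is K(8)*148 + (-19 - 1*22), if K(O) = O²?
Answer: 9431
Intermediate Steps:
K(8)*148 + (-19 - 1*22) = 8²*148 + (-19 - 1*22) = 64*148 + (-19 - 22) = 9472 - 41 = 9431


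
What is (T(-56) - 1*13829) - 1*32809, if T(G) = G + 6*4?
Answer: -46670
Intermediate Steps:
T(G) = 24 + G (T(G) = G + 24 = 24 + G)
(T(-56) - 1*13829) - 1*32809 = ((24 - 56) - 1*13829) - 1*32809 = (-32 - 13829) - 32809 = -13861 - 32809 = -46670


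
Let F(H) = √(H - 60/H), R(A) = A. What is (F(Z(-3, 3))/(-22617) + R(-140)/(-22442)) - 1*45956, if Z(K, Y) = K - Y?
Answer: -238019557256/5179293 ≈ -45956.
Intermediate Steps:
(F(Z(-3, 3))/(-22617) + R(-140)/(-22442)) - 1*45956 = (√((-3 - 1*3) - 60/(-3 - 1*3))/(-22617) - 140/(-22442)) - 1*45956 = (√((-3 - 3) - 60/(-3 - 3))*(-1/22617) - 140*(-1/22442)) - 45956 = (√(-6 - 60/(-6))*(-1/22617) + 10/1603) - 45956 = (√(-6 - 60*(-⅙))*(-1/22617) + 10/1603) - 45956 = (√(-6 + 10)*(-1/22617) + 10/1603) - 45956 = (√4*(-1/22617) + 10/1603) - 45956 = (2*(-1/22617) + 10/1603) - 45956 = (-2/22617 + 10/1603) - 45956 = 31852/5179293 - 45956 = -238019557256/5179293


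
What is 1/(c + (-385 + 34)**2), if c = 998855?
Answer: 1/1122056 ≈ 8.9122e-7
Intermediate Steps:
1/(c + (-385 + 34)**2) = 1/(998855 + (-385 + 34)**2) = 1/(998855 + (-351)**2) = 1/(998855 + 123201) = 1/1122056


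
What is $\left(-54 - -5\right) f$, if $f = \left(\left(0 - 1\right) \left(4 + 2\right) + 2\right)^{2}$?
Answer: $-784$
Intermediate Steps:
$f = 16$ ($f = \left(\left(-1\right) 6 + 2\right)^{2} = \left(-6 + 2\right)^{2} = \left(-4\right)^{2} = 16$)
$\left(-54 - -5\right) f = \left(-54 - -5\right) 16 = \left(-54 + \left(-15 + 20\right)\right) 16 = \left(-54 + 5\right) 16 = \left(-49\right) 16 = -784$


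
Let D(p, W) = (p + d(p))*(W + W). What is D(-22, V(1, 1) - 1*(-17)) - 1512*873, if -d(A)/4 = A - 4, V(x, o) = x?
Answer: -1317024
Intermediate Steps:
d(A) = 16 - 4*A (d(A) = -4*(A - 4) = -4*(-4 + A) = 16 - 4*A)
D(p, W) = 2*W*(16 - 3*p) (D(p, W) = (p + (16 - 4*p))*(W + W) = (16 - 3*p)*(2*W) = 2*W*(16 - 3*p))
D(-22, V(1, 1) - 1*(-17)) - 1512*873 = 2*(1 - 1*(-17))*(16 - 3*(-22)) - 1512*873 = 2*(1 + 17)*(16 + 66) - 1319976 = 2*18*82 - 1319976 = 2952 - 1319976 = -1317024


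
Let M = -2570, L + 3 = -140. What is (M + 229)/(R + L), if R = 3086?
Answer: -2341/2943 ≈ -0.79545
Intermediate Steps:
L = -143 (L = -3 - 140 = -143)
(M + 229)/(R + L) = (-2570 + 229)/(3086 - 143) = -2341/2943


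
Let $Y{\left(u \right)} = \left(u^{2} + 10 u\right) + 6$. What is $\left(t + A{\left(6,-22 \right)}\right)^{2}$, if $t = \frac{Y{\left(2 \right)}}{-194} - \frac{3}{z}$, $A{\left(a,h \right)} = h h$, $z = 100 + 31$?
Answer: $\frac{37797067876624}{161467849} \approx 2.3408 \cdot 10^{5}$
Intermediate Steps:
$z = 131$
$A{\left(a,h \right)} = h^{2}$
$Y{\left(u \right)} = 6 + u^{2} + 10 u$
$t = - \frac{2256}{12707}$ ($t = \frac{6 + 2^{2} + 10 \cdot 2}{-194} - \frac{3}{131} = \left(6 + 4 + 20\right) \left(- \frac{1}{194}\right) - \frac{3}{131} = 30 \left(- \frac{1}{194}\right) - \frac{3}{131} = - \frac{15}{97} - \frac{3}{131} = - \frac{2256}{12707} \approx -0.17754$)
$\left(t + A{\left(6,-22 \right)}\right)^{2} = \left(- \frac{2256}{12707} + \left(-22\right)^{2}\right)^{2} = \left(- \frac{2256}{12707} + 484\right)^{2} = \left(\frac{6147932}{12707}\right)^{2} = \frac{37797067876624}{161467849}$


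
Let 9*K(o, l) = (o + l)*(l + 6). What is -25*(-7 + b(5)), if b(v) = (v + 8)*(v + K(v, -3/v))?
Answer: -2308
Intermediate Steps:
K(o, l) = (6 + l)*(l + o)/9 (K(o, l) = ((o + l)*(l + 6))/9 = ((l + o)*(6 + l))/9 = ((6 + l)*(l + o))/9 = (6 + l)*(l + o)/9)
b(v) = (8 + v)*(-⅓ + v⁻² - 2/v + 5*v/3) (b(v) = (v + 8)*(v + ((-3/v)²/9 + 2*(-3/v)/3 + 2*v/3 + (-3/v)*v/9)) = (8 + v)*(v + ((9/v²)/9 - 2/v + 2*v/3 - ⅓)) = (8 + v)*(v + (v⁻² - 2/v + 2*v/3 - ⅓)) = (8 + v)*(v + (-⅓ + v⁻² - 2/v + 2*v/3)) = (8 + v)*(-⅓ + v⁻² - 2/v + 5*v/3))
-25*(-7 + b(5)) = -25*(-7 + (-14/3 - 15/5 + 8/5² + 13*5 + (5/3)*5²)) = -25*(-7 + (-14/3 - 15*⅕ + 8*(1/25) + 65 + (5/3)*25)) = -25*(-7 + (-14/3 - 3 + 8/25 + 65 + 125/3)) = -25*(-7 + 2483/25) = -25*2308/25 = -2308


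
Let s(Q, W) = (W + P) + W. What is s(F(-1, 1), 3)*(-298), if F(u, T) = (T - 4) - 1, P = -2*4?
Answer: 596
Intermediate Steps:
P = -8
F(u, T) = -5 + T (F(u, T) = (-4 + T) - 1 = -5 + T)
s(Q, W) = -8 + 2*W (s(Q, W) = (W - 8) + W = (-8 + W) + W = -8 + 2*W)
s(F(-1, 1), 3)*(-298) = (-8 + 2*3)*(-298) = (-8 + 6)*(-298) = -2*(-298) = 596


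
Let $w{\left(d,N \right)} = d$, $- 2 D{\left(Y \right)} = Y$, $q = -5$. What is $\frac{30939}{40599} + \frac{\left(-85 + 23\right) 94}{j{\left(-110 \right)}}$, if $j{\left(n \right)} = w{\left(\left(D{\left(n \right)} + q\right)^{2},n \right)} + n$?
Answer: $- \frac{27111127}{16171935} \approx -1.6764$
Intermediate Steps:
$D{\left(Y \right)} = - \frac{Y}{2}$
$j{\left(n \right)} = n + \left(-5 - \frac{n}{2}\right)^{2}$ ($j{\left(n \right)} = \left(- \frac{n}{2} - 5\right)^{2} + n = \left(-5 - \frac{n}{2}\right)^{2} + n = n + \left(-5 - \frac{n}{2}\right)^{2}$)
$\frac{30939}{40599} + \frac{\left(-85 + 23\right) 94}{j{\left(-110 \right)}} = \frac{30939}{40599} + \frac{\left(-85 + 23\right) 94}{-110 + \frac{\left(10 - 110\right)^{2}}{4}} = 30939 \cdot \frac{1}{40599} + \frac{\left(-62\right) 94}{-110 + \frac{\left(-100\right)^{2}}{4}} = \frac{10313}{13533} - \frac{5828}{-110 + \frac{1}{4} \cdot 10000} = \frac{10313}{13533} - \frac{5828}{-110 + 2500} = \frac{10313}{13533} - \frac{5828}{2390} = \frac{10313}{13533} - \frac{2914}{1195} = - \frac{27111127}{16171935}$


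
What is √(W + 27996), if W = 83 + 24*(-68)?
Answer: √26447 ≈ 162.63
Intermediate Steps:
W = -1549 (W = 83 - 1632 = -1549)
√(W + 27996) = √(-1549 + 27996) = √26447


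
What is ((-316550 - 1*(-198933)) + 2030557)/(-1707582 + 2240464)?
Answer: 956470/266441 ≈ 3.5898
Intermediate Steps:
((-316550 - 1*(-198933)) + 2030557)/(-1707582 + 2240464) = ((-316550 + 198933) + 2030557)/532882 = (-117617 + 2030557)*(1/532882) = 1912940*(1/532882) = 956470/266441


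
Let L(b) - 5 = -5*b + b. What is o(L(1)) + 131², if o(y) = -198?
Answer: 16963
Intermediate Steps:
L(b) = 5 - 4*b (L(b) = 5 + (-5*b + b) = 5 - 4*b)
o(L(1)) + 131² = -198 + 131² = -198 + 17161 = 16963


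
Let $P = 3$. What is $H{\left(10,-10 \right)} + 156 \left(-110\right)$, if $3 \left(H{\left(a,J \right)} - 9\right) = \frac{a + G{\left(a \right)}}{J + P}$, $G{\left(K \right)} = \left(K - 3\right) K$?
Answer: $- \frac{360251}{21} \approx -17155.0$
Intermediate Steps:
$G{\left(K \right)} = K \left(-3 + K\right)$ ($G{\left(K \right)} = \left(K - 3\right) K = \left(-3 + K\right) K = K \left(-3 + K\right)$)
$H{\left(a,J \right)} = 9 + \frac{a + a \left(-3 + a\right)}{3 \left(3 + J\right)}$ ($H{\left(a,J \right)} = 9 + \frac{\left(a + a \left(-3 + a\right)\right) \frac{1}{J + 3}}{3} = 9 + \frac{\left(a + a \left(-3 + a\right)\right) \frac{1}{3 + J}}{3} = 9 + \frac{\frac{1}{3 + J} \left(a + a \left(-3 + a\right)\right)}{3} = 9 + \frac{a + a \left(-3 + a\right)}{3 \left(3 + J\right)}$)
$H{\left(10,-10 \right)} + 156 \left(-110\right) = \frac{81 + 10 + 27 \left(-10\right) + 10 \left(-3 + 10\right)}{3 \left(3 - 10\right)} + 156 \left(-110\right) = \frac{81 + 10 - 270 + 10 \cdot 7}{3 \left(-7\right)} - 17160 = \frac{1}{3} \left(- \frac{1}{7}\right) \left(81 + 10 - 270 + 70\right) - 17160 = \frac{1}{3} \left(- \frac{1}{7}\right) \left(-109\right) - 17160 = \frac{109}{21} - 17160 = - \frac{360251}{21}$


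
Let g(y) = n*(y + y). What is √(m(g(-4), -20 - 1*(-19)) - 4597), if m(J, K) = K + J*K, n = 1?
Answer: 3*I*√510 ≈ 67.75*I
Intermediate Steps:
g(y) = 2*y (g(y) = 1*(y + y) = 1*(2*y) = 2*y)
√(m(g(-4), -20 - 1*(-19)) - 4597) = √((-20 - 1*(-19))*(1 + 2*(-4)) - 4597) = √((-20 + 19)*(1 - 8) - 4597) = √(-1*(-7) - 4597) = √(7 - 4597) = √(-4590) = 3*I*√510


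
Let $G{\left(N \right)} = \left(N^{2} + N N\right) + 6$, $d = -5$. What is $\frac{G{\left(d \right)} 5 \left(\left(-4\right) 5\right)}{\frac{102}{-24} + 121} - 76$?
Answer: $- \frac{57892}{467} \approx -123.97$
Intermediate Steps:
$G{\left(N \right)} = 6 + 2 N^{2}$ ($G{\left(N \right)} = \left(N^{2} + N^{2}\right) + 6 = 2 N^{2} + 6 = 6 + 2 N^{2}$)
$\frac{G{\left(d \right)} 5 \left(\left(-4\right) 5\right)}{\frac{102}{-24} + 121} - 76 = \frac{\left(6 + 2 \left(-5\right)^{2}\right) 5 \left(\left(-4\right) 5\right)}{\frac{102}{-24} + 121} - 76 = \frac{\left(6 + 2 \cdot 25\right) 5 \left(-20\right)}{102 \left(- \frac{1}{24}\right) + 121} - 76 = \frac{\left(6 + 50\right) 5 \left(-20\right)}{- \frac{17}{4} + 121} - 76 = \frac{56 \cdot 5 \left(-20\right)}{\frac{467}{4}} - 76 = 280 \left(-20\right) \frac{4}{467} - 76 = \left(-5600\right) \frac{4}{467} - 76 = - \frac{22400}{467} - 76 = - \frac{57892}{467}$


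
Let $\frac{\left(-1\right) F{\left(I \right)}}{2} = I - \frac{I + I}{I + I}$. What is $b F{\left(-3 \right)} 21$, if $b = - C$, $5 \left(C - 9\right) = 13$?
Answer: $- \frac{9744}{5} \approx -1948.8$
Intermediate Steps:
$C = \frac{58}{5}$ ($C = 9 + \frac{1}{5} \cdot 13 = 9 + \frac{13}{5} = \frac{58}{5} \approx 11.6$)
$F{\left(I \right)} = 2 - 2 I$ ($F{\left(I \right)} = - 2 \left(I - \frac{I + I}{I + I}\right) = - 2 \left(I - \frac{2 I}{2 I}\right) = - 2 \left(I - 2 I \frac{1}{2 I}\right) = - 2 \left(I - 1\right) = - 2 \left(-1 + I\right) = 2 - 2 I$)
$b = - \frac{58}{5}$ ($b = \left(-1\right) \frac{58}{5} = - \frac{58}{5} \approx -11.6$)
$b F{\left(-3 \right)} 21 = - \frac{58 \left(2 - -6\right)}{5} \cdot 21 = - \frac{58 \left(2 + 6\right)}{5} \cdot 21 = \left(- \frac{58}{5}\right) 8 \cdot 21 = \left(- \frac{464}{5}\right) 21 = - \frac{9744}{5}$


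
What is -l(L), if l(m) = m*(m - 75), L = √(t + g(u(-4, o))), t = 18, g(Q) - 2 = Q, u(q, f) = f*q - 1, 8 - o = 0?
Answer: 13 + 75*I*√13 ≈ 13.0 + 270.42*I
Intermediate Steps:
o = 8 (o = 8 - 1*0 = 8 + 0 = 8)
u(q, f) = -1 + f*q
g(Q) = 2 + Q
L = I*√13 (L = √(18 + (2 + (-1 + 8*(-4)))) = √(18 + (2 + (-1 - 32))) = √(18 + (2 - 33)) = √(18 - 31) = √(-13) = I*√13 ≈ 3.6056*I)
l(m) = m*(-75 + m)
-l(L) = -I*√13*(-75 + I*√13)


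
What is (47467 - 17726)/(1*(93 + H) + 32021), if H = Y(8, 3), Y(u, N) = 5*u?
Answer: 29741/32154 ≈ 0.92496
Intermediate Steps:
H = 40 (H = 5*8 = 40)
(47467 - 17726)/(1*(93 + H) + 32021) = (47467 - 17726)/(1*(93 + 40) + 32021) = 29741/(1*133 + 32021) = 29741/(133 + 32021) = 29741/32154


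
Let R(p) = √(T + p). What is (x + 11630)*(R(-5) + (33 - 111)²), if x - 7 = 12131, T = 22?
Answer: 144604512 + 23768*√17 ≈ 1.4470e+8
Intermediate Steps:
R(p) = √(22 + p)
x = 12138 (x = 7 + 12131 = 12138)
(x + 11630)*(R(-5) + (33 - 111)²) = (12138 + 11630)*(√(22 - 5) + (33 - 111)²) = 23768*(√17 + (-78)²) = 23768*(√17 + 6084) = 23768*(6084 + √17) = 144604512 + 23768*√17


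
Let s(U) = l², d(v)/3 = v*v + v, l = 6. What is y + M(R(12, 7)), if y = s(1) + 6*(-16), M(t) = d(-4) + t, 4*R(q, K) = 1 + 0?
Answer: -95/4 ≈ -23.750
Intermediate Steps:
R(q, K) = ¼ (R(q, K) = (1 + 0)/4 = (¼)*1 = ¼)
d(v) = 3*v + 3*v² (d(v) = 3*(v*v + v) = 3*(v² + v) = 3*(v + v²) = 3*v + 3*v²)
s(U) = 36 (s(U) = 6² = 36)
M(t) = 36 + t (M(t) = 3*(-4)*(1 - 4) + t = 3*(-4)*(-3) + t = 36 + t)
y = -60 (y = 36 + 6*(-16) = 36 - 96 = -60)
y + M(R(12, 7)) = -60 + (36 + ¼) = -60 + 145/4 = -95/4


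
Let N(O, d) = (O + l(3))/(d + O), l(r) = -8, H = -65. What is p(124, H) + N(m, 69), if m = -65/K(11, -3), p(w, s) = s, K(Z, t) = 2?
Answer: -4826/73 ≈ -66.110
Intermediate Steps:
m = -65/2 ≈ -32.500
N(O, d) = (-8 + O)/(O + d) (N(O, d) = (O - 8)/(d + O) = (-8 + O)/(O + d))
p(124, H) + N(m, 69) = -65 + (-8 - 65/2)/(-65/2 + 69) = -65 - 81/2/(73/2) = -65 + (2/73)*(-81/2) = -65 - 81/73 = -4826/73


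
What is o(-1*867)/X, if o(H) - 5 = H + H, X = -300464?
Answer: 1729/300464 ≈ 0.0057544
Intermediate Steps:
o(H) = 5 + 2*H (o(H) = 5 + (H + H) = 5 + 2*H)
o(-1*867)/X = (5 + 2*(-1*867))/(-300464) = (5 + 2*(-867))*(-1/300464) = (5 - 1734)*(-1/300464) = -1729*(-1/300464) = 1729/300464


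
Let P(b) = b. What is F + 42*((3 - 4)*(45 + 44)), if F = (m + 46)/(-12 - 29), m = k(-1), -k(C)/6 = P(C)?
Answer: -153310/41 ≈ -3739.3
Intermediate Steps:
k(C) = -6*C
m = 6 (m = -6*(-1) = 6)
F = -52/41 (F = (6 + 46)/(-12 - 29) = 52/(-41) = 52*(-1/41) = -52/41 ≈ -1.2683)
F + 42*((3 - 4)*(45 + 44)) = -52/41 + 42*((3 - 4)*(45 + 44)) = -52/41 + 42*(-1*89) = -52/41 + 42*(-89) = -52/41 - 3738 = -153310/41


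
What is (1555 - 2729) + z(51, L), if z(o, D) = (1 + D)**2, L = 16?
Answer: -885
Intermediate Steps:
(1555 - 2729) + z(51, L) = (1555 - 2729) + (1 + 16)**2 = -1174 + 17**2 = -1174 + 289 = -885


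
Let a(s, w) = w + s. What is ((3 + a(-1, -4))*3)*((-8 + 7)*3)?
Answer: 18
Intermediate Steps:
a(s, w) = s + w
((3 + a(-1, -4))*3)*((-8 + 7)*3) = ((3 + (-1 - 4))*3)*((-8 + 7)*3) = ((3 - 5)*3)*(-1*3) = -2*3*(-3) = -6*(-3) = 18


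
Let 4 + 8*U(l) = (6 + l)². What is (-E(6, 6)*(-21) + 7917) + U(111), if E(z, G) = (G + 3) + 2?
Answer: 78869/8 ≈ 9858.6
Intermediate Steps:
E(z, G) = 5 + G (E(z, G) = (3 + G) + 2 = 5 + G)
U(l) = -½ + (6 + l)²/8
(-E(6, 6)*(-21) + 7917) + U(111) = (-(5 + 6)*(-21) + 7917) + (-½ + (6 + 111)²/8) = (-1*11*(-21) + 7917) + (-½ + (⅛)*117²) = (-11*(-21) + 7917) + (-½ + (⅛)*13689) = (231 + 7917) + (-½ + 13689/8) = 8148 + 13685/8 = 78869/8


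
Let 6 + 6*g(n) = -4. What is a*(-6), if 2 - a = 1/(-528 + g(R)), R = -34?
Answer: -19086/1589 ≈ -12.011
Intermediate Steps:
g(n) = -5/3 (g(n) = -1 + (⅙)*(-4) = -1 - ⅔ = -5/3)
a = 3181/1589 (a = 2 - 1/(-528 - 5/3) = 2 - 1/(-1589/3) = 2 - 1*(-3/1589) = 2 + 3/1589 = 3181/1589 ≈ 2.0019)
a*(-6) = (3181/1589)*(-6) = -19086/1589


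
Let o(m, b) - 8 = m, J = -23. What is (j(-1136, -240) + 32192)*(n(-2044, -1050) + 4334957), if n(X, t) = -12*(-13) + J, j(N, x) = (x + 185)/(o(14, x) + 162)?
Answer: 12838960774785/92 ≈ 1.3955e+11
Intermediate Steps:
o(m, b) = 8 + m
j(N, x) = 185/184 + x/184 (j(N, x) = (x + 185)/((8 + 14) + 162) = (185 + x)/(22 + 162) = (185 + x)/184 = (185 + x)*(1/184) = 185/184 + x/184)
n(X, t) = 133 (n(X, t) = -12*(-13) - 23 = 156 - 23 = 133)
(j(-1136, -240) + 32192)*(n(-2044, -1050) + 4334957) = ((185/184 + (1/184)*(-240)) + 32192)*(133 + 4334957) = ((185/184 - 30/23) + 32192)*4335090 = (-55/184 + 32192)*4335090 = (5923273/184)*4335090 = 12838960774785/92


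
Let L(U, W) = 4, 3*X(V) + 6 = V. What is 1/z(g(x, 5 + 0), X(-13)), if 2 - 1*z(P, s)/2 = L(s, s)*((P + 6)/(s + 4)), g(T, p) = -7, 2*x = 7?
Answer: 7/4 ≈ 1.7500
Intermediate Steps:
X(V) = -2 + V/3
x = 7/2 (x = (½)*7 = 7/2 ≈ 3.5000)
z(P, s) = 4 - 8*(6 + P)/(4 + s) (z(P, s) = 4 - 8*(P + 6)/(s + 4) = 4 - 8*(6 + P)/(4 + s))
1/z(g(x, 5 + 0), X(-13)) = 1/(4*(-8 + (-2 + (⅓)*(-13)) - 2*(-7))/(4 + (-2 + (⅓)*(-13)))) = 1/(4*(-8 + (-2 - 13/3) + 14)/(4 + (-2 - 13/3))) = 1/(4*(-8 - 19/3 + 14)/(4 - 19/3)) = 1/(4*(-⅓)/(-7/3)) = 1/(4*(-3/7)*(-⅓)) = 1/(4/7) = 7/4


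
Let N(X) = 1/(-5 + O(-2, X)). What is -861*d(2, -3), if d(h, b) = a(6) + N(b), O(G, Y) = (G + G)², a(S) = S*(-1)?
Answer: 55965/11 ≈ 5087.7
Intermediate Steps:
a(S) = -S
O(G, Y) = 4*G² (O(G, Y) = (2*G)² = 4*G²)
N(X) = 1/11 (N(X) = 1/(-5 + 4*(-2)²) = 1/(-5 + 4*4) = 1/(-5 + 16) = 1/11)
d(h, b) = -65/11 (d(h, b) = -1*6 + 1/11 = -6 + 1/11 = -65/11)
-861*d(2, -3) = -861*(-65/11) = 55965/11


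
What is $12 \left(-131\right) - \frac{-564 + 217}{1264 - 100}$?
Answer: $- \frac{1829461}{1164} \approx -1571.7$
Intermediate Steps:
$12 \left(-131\right) - \frac{-564 + 217}{1264 - 100} = -1572 - - \frac{347}{1164} = -1572 + \frac{347}{1164} = - \frac{1829461}{1164}$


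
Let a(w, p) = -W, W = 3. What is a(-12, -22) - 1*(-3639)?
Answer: 3636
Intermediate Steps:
a(w, p) = -3 (a(w, p) = -1*3 = -3)
a(-12, -22) - 1*(-3639) = -3 - 1*(-3639) = -3 + 3639 = 3636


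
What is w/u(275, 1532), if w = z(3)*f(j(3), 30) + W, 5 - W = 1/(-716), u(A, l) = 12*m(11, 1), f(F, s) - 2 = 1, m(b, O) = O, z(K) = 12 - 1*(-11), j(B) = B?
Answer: 52985/8592 ≈ 6.1668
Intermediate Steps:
z(K) = 23 (z(K) = 12 + 11 = 23)
f(F, s) = 3 (f(F, s) = 2 + 1 = 3)
u(A, l) = 12 (u(A, l) = 12*1 = 12)
W = 3581/716 (W = 5 - 1/(-716) = 5 - 1*(-1/716) = 5 + 1/716 = 3581/716 ≈ 5.0014)
w = 52985/716 (w = 23*3 + 3581/716 = 69 + 3581/716 = 52985/716 ≈ 74.001)
w/u(275, 1532) = (52985/716)/12 = (52985/716)*(1/12) = 52985/8592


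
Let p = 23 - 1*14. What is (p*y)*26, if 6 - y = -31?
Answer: 8658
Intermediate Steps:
y = 37 (y = 6 - 1*(-31) = 6 + 31 = 37)
p = 9 (p = 23 - 14 = 9)
(p*y)*26 = (9*37)*26 = 333*26 = 8658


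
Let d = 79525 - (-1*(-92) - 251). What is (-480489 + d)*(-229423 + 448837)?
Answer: -87942228270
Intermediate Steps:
d = 79684 (d = 79525 - (92 - 251) = 79525 - 1*(-159) = 79525 + 159 = 79684)
(-480489 + d)*(-229423 + 448837) = (-480489 + 79684)*(-229423 + 448837) = -400805*219414 = -87942228270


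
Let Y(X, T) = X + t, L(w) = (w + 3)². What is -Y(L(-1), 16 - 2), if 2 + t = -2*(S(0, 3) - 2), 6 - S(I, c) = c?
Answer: 0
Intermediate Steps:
S(I, c) = 6 - c
t = -4 (t = -2 - 2*((6 - 1*3) - 2) = -2 - 2*((6 - 3) - 2) = -2 - 2*(3 - 2) = -2 - 2*1 = -2 - 2 = -4)
L(w) = (3 + w)²
Y(X, T) = -4 + X (Y(X, T) = X - 4 = -4 + X)
-Y(L(-1), 16 - 2) = -(-4 + (3 - 1)²) = -(-4 + 2²) = -(-4 + 4) = -1*0 = 0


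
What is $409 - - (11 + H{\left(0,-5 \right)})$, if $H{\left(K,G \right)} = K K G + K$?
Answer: $420$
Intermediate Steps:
$H{\left(K,G \right)} = K + G K^{2}$ ($H{\left(K,G \right)} = K^{2} G + K = G K^{2} + K = K + G K^{2}$)
$409 - - (11 + H{\left(0,-5 \right)}) = 409 - - (11 + 0 \left(1 - 0\right)) = 409 - - (11 + 0 \left(1 + 0\right)) = 409 - - (11 + 0 \cdot 1) = 409 - - (11 + 0) = 409 - \left(-1\right) 11 = 409 - -11 = 409 + 11 = 420$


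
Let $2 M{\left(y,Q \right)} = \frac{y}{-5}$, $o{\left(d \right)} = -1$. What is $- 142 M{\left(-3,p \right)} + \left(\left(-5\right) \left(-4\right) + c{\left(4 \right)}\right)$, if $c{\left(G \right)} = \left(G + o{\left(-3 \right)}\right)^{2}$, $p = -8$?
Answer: $- \frac{68}{5} \approx -13.6$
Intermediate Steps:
$c{\left(G \right)} = \left(-1 + G\right)^{2}$ ($c{\left(G \right)} = \left(G - 1\right)^{2} = \left(-1 + G\right)^{2}$)
$M{\left(y,Q \right)} = - \frac{y}{10}$ ($M{\left(y,Q \right)} = \frac{y \frac{1}{-5}}{2} = \frac{y \left(- \frac{1}{5}\right)}{2} = \frac{\left(- \frac{1}{5}\right) y}{2} = - \frac{y}{10}$)
$- 142 M{\left(-3,p \right)} + \left(\left(-5\right) \left(-4\right) + c{\left(4 \right)}\right) = - 142 \left(\left(- \frac{1}{10}\right) \left(-3\right)\right) + \left(\left(-5\right) \left(-4\right) + \left(-1 + 4\right)^{2}\right) = \left(-142\right) \frac{3}{10} + \left(20 + 3^{2}\right) = - \frac{213}{5} + \left(20 + 9\right) = - \frac{213}{5} + 29 = - \frac{68}{5}$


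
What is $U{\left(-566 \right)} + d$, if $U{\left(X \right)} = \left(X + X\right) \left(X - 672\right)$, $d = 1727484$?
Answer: $3128900$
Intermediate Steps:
$U{\left(X \right)} = 2 X \left(-672 + X\right)$
$U{\left(-566 \right)} + d = 2 \left(-566\right) \left(-672 - 566\right) + 1727484 = 2 \left(-566\right) \left(-1238\right) + 1727484 = 1401416 + 1727484 = 3128900$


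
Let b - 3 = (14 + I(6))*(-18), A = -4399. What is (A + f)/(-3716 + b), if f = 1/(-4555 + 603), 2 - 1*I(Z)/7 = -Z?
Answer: 17384849/19653296 ≈ 0.88458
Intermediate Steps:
I(Z) = 14 + 7*Z (I(Z) = 14 - (-7)*Z = 14 + 7*Z)
f = -1/3952 (f = 1/(-3952) = -1/3952 ≈ -0.00025304)
b = -1257 (b = 3 + (14 + (14 + 7*6))*(-18) = 3 + (14 + (14 + 42))*(-18) = 3 + (14 + 56)*(-18) = 3 + 70*(-18) = 3 - 1260 = -1257)
(A + f)/(-3716 + b) = (-4399 - 1/3952)/(-3716 - 1257) = -17384849/3952/(-4973) = -17384849/3952*(-1/4973) = 17384849/19653296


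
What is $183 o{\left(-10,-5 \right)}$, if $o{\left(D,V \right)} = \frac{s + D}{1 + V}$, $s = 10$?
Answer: $0$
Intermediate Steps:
$o{\left(D,V \right)} = \frac{10 + D}{1 + V}$
$183 o{\left(-10,-5 \right)} = 183 \frac{10 - 10}{1 - 5} = 183 \frac{1}{-4} \cdot 0 = 183 \left(\left(- \frac{1}{4}\right) 0\right) = 183 \cdot 0 = 0$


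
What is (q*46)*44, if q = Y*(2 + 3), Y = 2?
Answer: 20240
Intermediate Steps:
q = 10 (q = 2*(2 + 3) = 2*5 = 10)
(q*46)*44 = (10*46)*44 = 460*44 = 20240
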